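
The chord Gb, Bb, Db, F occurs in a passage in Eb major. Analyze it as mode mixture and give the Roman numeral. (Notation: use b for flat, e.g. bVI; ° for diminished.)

bIIImaj7

In Eb major scale degree 3 is G; Gb is its lowered form, from Eb minor. The diatonic chord on degree 3 would be Gm (iii), but Gb–Bb–Db–F is the major-seventh chord from Eb minor. As a borrowed chord it is labeled bIIImaj7.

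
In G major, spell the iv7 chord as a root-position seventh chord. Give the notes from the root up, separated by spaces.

C Eb G Bb

iv7 is built on scale degree 4, which is C in both G major and its parallel. Building the minor-seventh chord from the parallel minor on C: C–Eb–G–Bb.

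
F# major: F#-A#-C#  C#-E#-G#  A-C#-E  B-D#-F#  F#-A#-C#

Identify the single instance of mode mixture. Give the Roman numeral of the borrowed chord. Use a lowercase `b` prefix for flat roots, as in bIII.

bIII

F# major has the diatonic set F#, G#m, A#m, B, C#, D#m, E#dim. F#–A#–C# = F#, C#–E#–G# = C# and B–D#–F# = B are all diatonic. But A–C#–E is foreign: the diatonic iii on degree 3 is A#m, whereas A comes from F# minor. It is labeled bIII.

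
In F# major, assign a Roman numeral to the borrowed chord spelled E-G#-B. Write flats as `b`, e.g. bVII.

bVII

E is the lowered form of scale degree 7 in F# major (the diatonic degree 7 is E#). The diatonic chord on degree 7 would be E#dim (vii°), but E–G#–B is the major chord from F# minor. As a borrowed chord it is labeled bVII.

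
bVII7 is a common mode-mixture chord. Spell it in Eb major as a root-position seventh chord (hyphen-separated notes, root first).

Scale degree 7 in Eb major is D. bVII7 uses the lowered form, Db, taken from Eb minor. Building the dominant-seventh chord from the parallel minor on Db: Db–F–Ab–Cb.

Db-F-Ab-Cb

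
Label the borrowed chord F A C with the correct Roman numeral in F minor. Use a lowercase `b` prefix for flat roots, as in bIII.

I

The root F is the diatonic 1st degree of F minor; the borrowing shows in the chord quality. F–A–C is a major chord — the form found in F major, not the diatonic i (Fm). Borrowed into F minor it is written I.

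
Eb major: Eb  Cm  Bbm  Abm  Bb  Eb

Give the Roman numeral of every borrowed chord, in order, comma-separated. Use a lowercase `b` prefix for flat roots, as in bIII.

The diatonic triads in Eb major are Eb, Fm, Gm, Ab, Bb, Cm, Ddim. Eb, Cm and Bb all belong to that set. Bbm (Bb–Db–F) is not: scale degree 5 in Eb major carries Bb (V). In Eb minor the chord on that degree is Bbm, so here it functions as v, borrowed from the parallel minor. But Abm (Ab–Cb–Eb) is foreign: the diatonic IV on degree 4 is Ab, whereas Abm comes from Eb minor. It is labeled iv.

v, iv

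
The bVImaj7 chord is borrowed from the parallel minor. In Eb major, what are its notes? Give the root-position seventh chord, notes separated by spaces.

Cb Eb Gb Bb

Scale degree 6 in Eb major is C. bVImaj7 uses the lowered form, Cb, taken from Eb minor. Stacking thirds in Eb minor on Cb gives Cb–Eb–Gb–Bb.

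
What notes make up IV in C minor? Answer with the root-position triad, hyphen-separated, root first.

F-A-C

The root, F, is scale degree 4 — the same note in C minor and C major; only the chord quality changes. Building the major chord from the parallel major on F: F–A–C.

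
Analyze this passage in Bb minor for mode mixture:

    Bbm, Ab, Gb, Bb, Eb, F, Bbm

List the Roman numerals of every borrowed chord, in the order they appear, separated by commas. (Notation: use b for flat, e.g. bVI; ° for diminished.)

In Bb minor (with V from harmonic minor) the diatonic chords are Bbm, Cdim, Db, Ebm, F, Gb, Ab. Of the given chords, Bbm, Ab, Gb and F are diatonic. Bb (Bb–D–F) is not: scale degree 1 in Bb minor carries Bbm (i). In Bb major the chord on that degree is Bb, so here it functions as I, borrowed from the parallel major. But Eb (Eb–G–Bb) is foreign: the diatonic iv on degree 4 is Ebm, whereas Eb comes from Bb major. It is labeled IV.

I, IV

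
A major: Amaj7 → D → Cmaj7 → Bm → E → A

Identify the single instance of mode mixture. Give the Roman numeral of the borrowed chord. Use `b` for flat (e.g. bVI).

bIIImaj7

A major has the diatonic set A, Bm, C#m, D, E, F#m, G#dim. Amaj7, D, Bm, E and A all belong to that set. But Cmaj7 (C–E–G–B) is foreign: the diatonic iii on degree 3 is C#m, whereas Cmaj7 comes from A minor. It is labeled bIIImaj7.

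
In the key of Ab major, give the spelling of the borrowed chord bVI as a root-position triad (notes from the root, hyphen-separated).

The root of bVI is the lowered 6th degree: F becomes Fb. Building the major chord from the parallel minor on Fb: Fb–Ab–Cb.

Fb-Ab-Cb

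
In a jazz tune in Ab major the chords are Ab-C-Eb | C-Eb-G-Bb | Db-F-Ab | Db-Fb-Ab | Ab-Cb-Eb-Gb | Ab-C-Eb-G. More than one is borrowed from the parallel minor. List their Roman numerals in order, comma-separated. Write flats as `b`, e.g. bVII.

Ab major has the diatonic set Ab, Bbm, Cm, Db, Eb, Fm, Gdim. Ab–C–Eb = Ab, C–Eb–G–Bb = Cm7, Db–F–Ab = Db and Ab–C–Eb–G = Abmaj7 all belong to that set. Db–Fb–Ab is not: scale degree 4 in Ab major carries Db (IV). In Ab minor the chord on that degree is Dbm, so here it functions as iv, borrowed from the parallel minor. Ab–Cb–Eb–Gb doesn't fit — on degree 1 Ab major would have Ab (I). Abm7 is the degree-1 chord of Ab minor, so it is the borrowed i7.

iv, i7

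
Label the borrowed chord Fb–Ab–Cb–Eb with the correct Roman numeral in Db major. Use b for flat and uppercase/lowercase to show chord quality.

In Db major scale degree 3 is F; Fb is its lowered form, from Db minor. Fb–Ab–Cb–Eb is a major-seventh chord — the form found in Db minor, not the diatonic iii (Fm). Borrowed into Db major it is written bIIImaj7.

bIIImaj7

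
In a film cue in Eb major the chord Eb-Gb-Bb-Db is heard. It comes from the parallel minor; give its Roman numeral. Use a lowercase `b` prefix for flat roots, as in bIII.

i7

Eb is scale degree 1 in Eb major. The diatonic chord on degree 1 would be Eb (I), but Eb–Gb–Bb–Db is the minor-seventh chord from Eb minor. As a borrowed chord it is labeled i7.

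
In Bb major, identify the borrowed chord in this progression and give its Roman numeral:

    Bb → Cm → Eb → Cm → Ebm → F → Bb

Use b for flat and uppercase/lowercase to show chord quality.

iv

Bb major has the diatonic set Bb, Cm, Dm, Eb, F, Gm, Adim. Bb, Cm, Eb and F all belong to that set. But Ebm (Eb–Gb–Bb) is foreign: the diatonic IV on degree 4 is Eb, whereas Ebm comes from Bb minor. It is labeled iv.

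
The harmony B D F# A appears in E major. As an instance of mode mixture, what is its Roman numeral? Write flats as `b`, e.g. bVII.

The root B is the diatonic 5th degree of E major; the borrowing shows in the chord quality. The diatonic chord on degree 5 would be B (V), but B–D–F#–A is the minor-seventh chord from E minor. As a borrowed chord it is labeled v7.

v7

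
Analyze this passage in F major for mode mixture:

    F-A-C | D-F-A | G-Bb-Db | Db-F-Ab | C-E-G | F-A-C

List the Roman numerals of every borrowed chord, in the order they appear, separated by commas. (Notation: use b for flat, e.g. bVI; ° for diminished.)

In F major the diatonic chords are F, Gm, Am, Bb, C, Dm, Edim. F–A–C = F, D–F–A = Dm and C–E–G = C are all diatonic. G–Bb–Db doesn't fit — on degree 2 F major would have Gm (ii). Gdim is the degree-2 chord of F minor, so it is the borrowed ii°. Db–F–Ab is not: scale degree 6 in F major carries Dm (vi). In F minor the chord on that degree is Db, so here it functions as bVI, borrowed from the parallel minor.

ii°, bVI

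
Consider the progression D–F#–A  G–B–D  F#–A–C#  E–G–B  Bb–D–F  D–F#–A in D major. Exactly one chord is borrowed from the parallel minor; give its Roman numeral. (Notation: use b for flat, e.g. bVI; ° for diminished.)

bVI

D major has the diatonic set D, Em, F#m, G, A, Bm, C#dim. D–F#–A = D, G–B–D = G, F#–A–C# = F#m and E–G–B = Em are all diatonic. But Bb–D–F is foreign: the diatonic vi on degree 6 is Bm, whereas Bb comes from D minor. It is labeled bVI.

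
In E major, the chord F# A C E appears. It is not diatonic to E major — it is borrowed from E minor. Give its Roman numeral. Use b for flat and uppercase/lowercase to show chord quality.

iiø7

The root F# is the diatonic 2nd degree of E major; the borrowing shows in the chord quality. Diatonically E major has F#m (ii) on that degree; F#–A–C–E is instead the half-diminished-seventh chord native to E minor, so it takes the label iiø7.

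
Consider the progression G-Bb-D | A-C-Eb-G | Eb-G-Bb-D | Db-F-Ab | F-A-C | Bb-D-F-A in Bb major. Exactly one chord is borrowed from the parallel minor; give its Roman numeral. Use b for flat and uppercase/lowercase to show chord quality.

bIII

The diatonic triads in Bb major are Bb, Cm, Dm, Eb, F, Gm, Adim. Of the given chords, G–Bb–D = Gm, A–C–Eb–G = Am7b5, Eb–G–Bb–D = Ebmaj7, F–A–C = F and Bb–D–F–A = Bbmaj7 are diatonic. Db–F–Ab doesn't fit — on degree 3 Bb major would have Dm (iii). Db is the degree-3 chord of Bb minor, so it is the borrowed bIII.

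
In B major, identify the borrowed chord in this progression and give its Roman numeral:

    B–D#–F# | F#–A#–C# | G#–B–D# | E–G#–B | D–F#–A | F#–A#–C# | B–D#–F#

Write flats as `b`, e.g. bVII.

bIII

The diatonic triads in B major are B, C#m, D#m, E, F#, G#m, A#dim. B–D#–F# = B, F#–A#–C# = F#, G#–B–D# = G#m and E–G#–B = E all belong to that set. But D–F#–A is foreign: the diatonic iii on degree 3 is D#m, whereas D comes from B minor. It is labeled bIII.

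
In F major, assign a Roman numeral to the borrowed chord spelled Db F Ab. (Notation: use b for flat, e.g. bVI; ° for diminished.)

bVI

The root Db is the lowered 6th scale degree — diatonically F major has D there. The diatonic chord on degree 6 would be Dm (vi), but Db–F–Ab is the major chord from F minor. As a borrowed chord it is labeled bVI.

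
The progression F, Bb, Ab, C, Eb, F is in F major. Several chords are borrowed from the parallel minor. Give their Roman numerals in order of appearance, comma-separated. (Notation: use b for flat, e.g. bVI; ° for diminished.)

In F major the diatonic chords are F, Gm, Am, Bb, C, Dm, Edim. F, Bb and C all belong to that set. Ab (Ab–C–Eb) doesn't fit — on degree 3 F major would have Am (iii). Ab is the degree-3 chord of F minor, so it is the borrowed bIII. But Eb (Eb–G–Bb) is foreign: the diatonic vii° on degree 7 is Edim, whereas Eb comes from F minor. It is labeled bVII.

bIII, bVII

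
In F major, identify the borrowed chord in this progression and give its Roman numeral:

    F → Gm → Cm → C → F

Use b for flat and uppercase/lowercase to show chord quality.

v

In F major the diatonic chords are F, Gm, Am, Bb, C, Dm, Edim. Of the given chords, F, Gm and C are diatonic. Cm (C–Eb–G) is not: scale degree 5 in F major carries C (V). In F minor the chord on that degree is Cm, so here it functions as v, borrowed from the parallel minor.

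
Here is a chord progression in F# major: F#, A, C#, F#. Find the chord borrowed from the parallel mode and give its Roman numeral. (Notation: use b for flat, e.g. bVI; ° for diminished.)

bIII

The diatonic triads in F# major are F#, G#m, A#m, B, C#, D#m, E#dim. Of the given chords, F# and C# are diatonic. But A (A–C#–E) is foreign: the diatonic iii on degree 3 is A#m, whereas A comes from F# minor. It is labeled bIII.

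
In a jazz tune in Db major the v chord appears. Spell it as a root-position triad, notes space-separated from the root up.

Ab Cb Eb

v is built on scale degree 5, which is Ab in both Db major and its parallel. Building the minor chord from the parallel minor on Ab: Ab–Cb–Eb.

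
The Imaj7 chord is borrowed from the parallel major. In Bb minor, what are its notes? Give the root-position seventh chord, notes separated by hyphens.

Imaj7 is built on scale degree 1, which is Bb in both Bb minor and its parallel. Building the major-seventh chord from the parallel major on Bb: Bb–D–F–A.

Bb-D-F-A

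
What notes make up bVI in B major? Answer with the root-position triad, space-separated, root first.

G B D

Scale degree 6 in B major is G#. bVI uses the lowered form, G, taken from B minor. In B minor the chord on G is G–B–D.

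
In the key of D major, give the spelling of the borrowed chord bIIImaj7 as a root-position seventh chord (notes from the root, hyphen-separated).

bIIImaj7 is built on the lowered scale degree 3. In D major degree 3 is F#; lowered it becomes F. Stacking thirds in D minor on F gives F–A–C–E.

F-A-C-E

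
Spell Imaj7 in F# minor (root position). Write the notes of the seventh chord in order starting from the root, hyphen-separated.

The root, F#, is scale degree 1 — the same note in F# minor and F# major; only the chord quality changes. Building the major-seventh chord from the parallel major on F#: F#–A#–C#–E#.

F#-A#-C#-E#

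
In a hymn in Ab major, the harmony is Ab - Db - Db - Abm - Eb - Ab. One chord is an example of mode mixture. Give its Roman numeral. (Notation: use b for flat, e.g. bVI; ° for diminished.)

i

In Ab major the diatonic chords are Ab, Bbm, Cm, Db, Eb, Fm, Gdim. Of the given chords, Ab, Db and Eb are diatonic. But Abm (Ab–Cb–Eb) is foreign: the diatonic I on degree 1 is Ab, whereas Abm comes from Ab minor. It is labeled i.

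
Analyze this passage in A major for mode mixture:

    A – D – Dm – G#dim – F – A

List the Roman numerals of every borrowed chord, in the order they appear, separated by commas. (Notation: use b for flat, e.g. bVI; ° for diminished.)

The diatonic triads in A major are A, Bm, C#m, D, E, F#m, G#dim. Of the given chords, A, D and G#dim are diatonic. But Dm (D–F–A) is foreign: the diatonic IV on degree 4 is D, whereas Dm comes from A minor. It is labeled iv. F (F–A–C) doesn't fit — on degree 6 A major would have F#m (vi). F is the degree-6 chord of A minor, so it is the borrowed bVI.

iv, bVI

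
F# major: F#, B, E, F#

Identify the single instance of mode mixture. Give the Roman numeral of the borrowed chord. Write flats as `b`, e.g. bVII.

bVII

The diatonic triads in F# major are F#, G#m, A#m, B, C#, D#m, E#dim. F# and B both belong to that set. But E (E–G#–B) is foreign: the diatonic vii° on degree 7 is E#dim, whereas E comes from F# minor. It is labeled bVII.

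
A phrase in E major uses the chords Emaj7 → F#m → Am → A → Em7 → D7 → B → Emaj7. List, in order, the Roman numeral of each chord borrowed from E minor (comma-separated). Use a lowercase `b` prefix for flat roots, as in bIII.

iv, i7, bVII7

E major has the diatonic set E, F#m, G#m, A, B, C#m, D#dim. Emaj7, F#m, A and B are all diatonic. Am (A–C–E) doesn't fit — on degree 4 E major would have A (IV). Am is the degree-4 chord of E minor, so it is the borrowed iv. Em7 (E–G–B–D) doesn't fit — on degree 1 E major would have E (I). Em7 is the degree-1 chord of E minor, so it is the borrowed i7. D7 (D–F#–A–C) is not: scale degree 7 in E major carries D#dim (vii°). In E minor the chord on that degree is D7, so here it functions as bVII7, borrowed from the parallel minor.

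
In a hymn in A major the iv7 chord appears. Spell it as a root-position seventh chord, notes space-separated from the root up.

D F A C

The root, D, is scale degree 4 — the same note in A major and A minor; only the chord quality changes. Stacking thirds in A minor on D gives D–F–A–C.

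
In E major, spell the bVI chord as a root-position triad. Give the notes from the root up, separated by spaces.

bVI is built on the lowered scale degree 6. In E major degree 6 is C#; lowered it becomes C. Building the major chord from the parallel minor on C: C–E–G.

C E G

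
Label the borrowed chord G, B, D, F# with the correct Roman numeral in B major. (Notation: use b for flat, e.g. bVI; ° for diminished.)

bVImaj7

In B major scale degree 6 is G#; G is its lowered form, from B minor. G–B–D–F# is a major-seventh chord — the form found in B minor, not the diatonic vi (G#m). Borrowed into B major it is written bVImaj7.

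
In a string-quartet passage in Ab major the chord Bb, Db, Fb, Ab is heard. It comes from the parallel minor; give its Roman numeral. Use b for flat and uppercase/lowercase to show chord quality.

Bb is scale degree 2 in Ab major. Diatonically Ab major has Bbm (ii) on that degree; Bb–Db–Fb–Ab is instead the half-diminished-seventh chord native to Ab minor, so it takes the label iiø7.

iiø7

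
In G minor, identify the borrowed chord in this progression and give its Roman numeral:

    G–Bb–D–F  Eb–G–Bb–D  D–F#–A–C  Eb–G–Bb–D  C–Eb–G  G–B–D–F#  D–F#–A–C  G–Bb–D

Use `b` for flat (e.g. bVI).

G minor has the diatonic set Gm, Adim, Bb, Cm, D, Eb, F (with V from harmonic minor). G–Bb–D–F = Gm7, Eb–G–Bb–D = Ebmaj7, D–F#–A–C = D7, C–Eb–G = Cm and G–Bb–D = Gm all belong to that set. But G–B–D–F# is foreign: the diatonic i on degree 1 is Gm, whereas Gmaj7 comes from G major. It is labeled Imaj7.

Imaj7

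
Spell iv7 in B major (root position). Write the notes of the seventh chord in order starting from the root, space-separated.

E G B D

The root, E, is scale degree 4 — the same note in B major and B minor; only the chord quality changes. In B minor the chord on E is E–G–B–D.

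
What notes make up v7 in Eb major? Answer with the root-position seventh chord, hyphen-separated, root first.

v7 is built on scale degree 5, which is Bb in both Eb major and its parallel. Building the minor-seventh chord from the parallel minor on Bb: Bb–Db–F–Ab.

Bb-Db-F-Ab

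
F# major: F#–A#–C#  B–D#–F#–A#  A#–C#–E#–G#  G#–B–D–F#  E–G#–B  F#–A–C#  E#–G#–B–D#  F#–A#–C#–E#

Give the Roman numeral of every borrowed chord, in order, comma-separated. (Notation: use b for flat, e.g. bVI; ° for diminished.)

F# major has the diatonic set F#, G#m, A#m, B, C#, D#m, E#dim. F#–A#–C# = F#, B–D#–F#–A# = Bmaj7, A#–C#–E#–G# = A#m7, E#–G#–B–D# = E#m7b5 and F#–A#–C#–E# = F#maj7 are all diatonic. G#–B–D–F# doesn't fit — on degree 2 F# major would have G#m (ii). G#m7b5 is the degree-2 chord of F# minor, so it is the borrowed iiø7. But E–G#–B is foreign: the diatonic vii° on degree 7 is E#dim, whereas E comes from F# minor. It is labeled bVII. F#–A–C# doesn't fit — on degree 1 F# major would have F# (I). F#m is the degree-1 chord of F# minor, so it is the borrowed i.

iiø7, bVII, i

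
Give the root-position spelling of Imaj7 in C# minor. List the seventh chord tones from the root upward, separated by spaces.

C# E# G# B#

Imaj7 is built on scale degree 1, which is C# in both C# minor and its parallel. In C# major the chord on C# is C#–E#–G#–B#.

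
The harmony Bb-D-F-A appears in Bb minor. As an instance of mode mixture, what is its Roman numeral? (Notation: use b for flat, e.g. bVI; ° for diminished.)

Imaj7

Bb is scale degree 1 in Bb minor. Diatonically Bb minor has Bbm (i) on that degree; Bb–D–F–A is instead the major-seventh chord native to Bb major, so it takes the label Imaj7.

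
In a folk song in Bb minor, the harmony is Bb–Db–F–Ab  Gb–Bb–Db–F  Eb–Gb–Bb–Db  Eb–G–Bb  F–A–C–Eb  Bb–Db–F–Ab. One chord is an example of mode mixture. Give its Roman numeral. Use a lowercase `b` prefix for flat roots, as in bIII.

IV

The diatonic triads in Bb minor (with V from harmonic minor) are Bbm, Cdim, Db, Ebm, F, Gb, Ab. Bb–Db–F–Ab = Bbm7, Gb–Bb–Db–F = Gbmaj7, Eb–Gb–Bb–Db = Ebm7 and F–A–C–Eb = F7 all belong to that set. Eb–G–Bb is not: scale degree 4 in Bb minor carries Ebm (iv). In Bb major the chord on that degree is Eb, so here it functions as IV, borrowed from the parallel major.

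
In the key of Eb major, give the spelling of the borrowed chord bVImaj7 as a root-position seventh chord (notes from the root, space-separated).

Scale degree 6 in Eb major is C. bVImaj7 uses the lowered form, Cb, taken from Eb minor. Building the major-seventh chord from the parallel minor on Cb: Cb–Eb–Gb–Bb.

Cb Eb Gb Bb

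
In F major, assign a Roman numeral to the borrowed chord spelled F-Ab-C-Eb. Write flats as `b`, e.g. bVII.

The root F is the diatonic 1st degree of F major; the borrowing shows in the chord quality. F–Ab–C–Eb is a minor-seventh chord — the form found in F minor, not the diatonic I (F). Borrowed into F major it is written i7.

i7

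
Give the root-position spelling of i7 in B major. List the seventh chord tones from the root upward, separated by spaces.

i7 is built on scale degree 1, which is B in both B major and its parallel. In B minor the chord on B is B–D–F#–A.

B D F# A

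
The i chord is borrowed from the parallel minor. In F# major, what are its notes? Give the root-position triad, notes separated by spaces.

F# A C#

i is built on scale degree 1, which is F# in both F# major and its parallel. Building the minor chord from the parallel minor on F#: F#–A–C#.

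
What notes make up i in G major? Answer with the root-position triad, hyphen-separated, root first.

i is built on scale degree 1, which is G in both G major and its parallel. Stacking thirds in G minor on G gives G–Bb–D.

G-Bb-D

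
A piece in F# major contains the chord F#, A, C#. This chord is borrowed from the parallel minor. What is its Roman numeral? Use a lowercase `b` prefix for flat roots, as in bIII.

i

The root F# is the diatonic 1st degree of F# major; the borrowing shows in the chord quality. Diatonically F# major has F# (I) on that degree; F#–A–C# is instead the minor chord native to F# minor, so it takes the label i.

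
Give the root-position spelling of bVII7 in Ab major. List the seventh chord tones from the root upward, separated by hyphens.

The root of bVII7 is the lowered 7th degree: G becomes Gb. Building the dominant-seventh chord from the parallel minor on Gb: Gb–Bb–Db–Fb.

Gb-Bb-Db-Fb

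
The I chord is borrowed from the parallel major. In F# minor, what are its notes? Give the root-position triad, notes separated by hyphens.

I is built on scale degree 1, which is F# in both F# minor and its parallel. Building the major chord from the parallel major on F#: F#–A#–C#.

F#-A#-C#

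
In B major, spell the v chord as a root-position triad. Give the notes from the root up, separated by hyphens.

F#-A-C#

v is built on scale degree 5, which is F# in both B major and its parallel. Stacking thirds in B minor on F# gives F#–A–C#.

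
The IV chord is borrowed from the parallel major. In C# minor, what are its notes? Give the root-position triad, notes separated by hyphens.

F#-A#-C#

The root, F#, is scale degree 4 — the same note in C# minor and C# major; only the chord quality changes. Stacking thirds in C# major on F# gives F#–A#–C#.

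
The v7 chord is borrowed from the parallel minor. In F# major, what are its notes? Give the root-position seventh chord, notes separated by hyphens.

C#-E-G#-B

The root, C#, is scale degree 5 — the same note in F# major and F# minor; only the chord quality changes. Building the minor-seventh chord from the parallel minor on C#: C#–E–G#–B.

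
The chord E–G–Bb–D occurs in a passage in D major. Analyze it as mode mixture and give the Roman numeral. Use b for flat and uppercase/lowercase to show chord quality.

E is scale degree 2 in D major. Diatonically D major has Em (ii) on that degree; E–G–Bb–D is instead the half-diminished-seventh chord native to D minor, so it takes the label iiø7.

iiø7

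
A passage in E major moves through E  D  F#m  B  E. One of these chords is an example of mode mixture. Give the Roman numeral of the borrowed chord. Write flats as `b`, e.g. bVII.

E major has the diatonic set E, F#m, G#m, A, B, C#m, D#dim. Of the given chords, E, F#m and B are diatonic. D (D–F#–A) doesn't fit — on degree 7 E major would have D#dim (vii°). D is the degree-7 chord of E minor, so it is the borrowed bVII.

bVII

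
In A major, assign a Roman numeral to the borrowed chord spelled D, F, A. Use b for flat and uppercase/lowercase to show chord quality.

iv

D is scale degree 4 in A major. D–F–A is a minor chord — the form found in A minor, not the diatonic IV (D). Borrowed into A major it is written iv.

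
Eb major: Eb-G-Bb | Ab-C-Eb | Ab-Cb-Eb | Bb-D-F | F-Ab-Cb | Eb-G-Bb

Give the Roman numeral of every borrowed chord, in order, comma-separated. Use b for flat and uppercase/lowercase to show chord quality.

In Eb major the diatonic chords are Eb, Fm, Gm, Ab, Bb, Cm, Ddim. Eb–G–Bb = Eb, Ab–C–Eb = Ab and Bb–D–F = Bb are all diatonic. Ab–Cb–Eb doesn't fit — on degree 4 Eb major would have Ab (IV). Abm is the degree-4 chord of Eb minor, so it is the borrowed iv. But F–Ab–Cb is foreign: the diatonic ii on degree 2 is Fm, whereas Fdim comes from Eb minor. It is labeled ii°.

iv, ii°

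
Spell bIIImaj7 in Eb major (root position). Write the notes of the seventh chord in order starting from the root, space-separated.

Gb Bb Db F

The root of bIIImaj7 is the lowered 3rd degree: G becomes Gb. Building the major-seventh chord from the parallel minor on Gb: Gb–Bb–Db–F.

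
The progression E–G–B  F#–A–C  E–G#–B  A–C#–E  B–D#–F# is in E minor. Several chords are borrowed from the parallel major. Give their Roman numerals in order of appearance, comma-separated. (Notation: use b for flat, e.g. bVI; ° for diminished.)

I, IV

In E minor (with V from harmonic minor) the diatonic chords are Em, F#dim, G, Am, B, C, D. E–G–B = Em, F#–A–C = F#dim and B–D#–F# = B are all diatonic. But E–G#–B is foreign: the diatonic i on degree 1 is Em, whereas E comes from E major. It is labeled I. But A–C#–E is foreign: the diatonic iv on degree 4 is Am, whereas A comes from E major. It is labeled IV.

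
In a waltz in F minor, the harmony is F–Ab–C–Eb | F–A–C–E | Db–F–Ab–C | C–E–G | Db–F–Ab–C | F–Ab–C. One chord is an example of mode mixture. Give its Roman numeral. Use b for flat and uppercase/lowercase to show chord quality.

The diatonic triads in F minor (with V from harmonic minor) are Fm, Gdim, Ab, Bbm, C, Db, Eb. F–Ab–C–Eb = Fm7, Db–F–Ab–C = Dbmaj7, C–E–G = C and F–Ab–C = Fm all belong to that set. F–A–C–E doesn't fit — on degree 1 F minor would have Fm (i). Fmaj7 is the degree-1 chord of F major, so it is the borrowed Imaj7.

Imaj7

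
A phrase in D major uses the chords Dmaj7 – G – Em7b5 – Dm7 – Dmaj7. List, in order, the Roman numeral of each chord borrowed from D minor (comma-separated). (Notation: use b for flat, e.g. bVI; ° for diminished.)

iiø7, i7

The diatonic triads in D major are D, Em, F#m, G, A, Bm, C#dim. Dmaj7 and G both belong to that set. Em7b5 (E–G–Bb–D) is not: scale degree 2 in D major carries Em (ii). In D minor the chord on that degree is Em7b5, so here it functions as iiø7, borrowed from the parallel minor. Dm7 (D–F–A–C) is not: scale degree 1 in D major carries D (I). In D minor the chord on that degree is Dm7, so here it functions as i7, borrowed from the parallel minor.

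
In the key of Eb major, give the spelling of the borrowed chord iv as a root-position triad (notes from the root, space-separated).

iv is built on scale degree 4, which is Ab in both Eb major and its parallel. In Eb minor the chord on Ab is Ab–Cb–Eb.

Ab Cb Eb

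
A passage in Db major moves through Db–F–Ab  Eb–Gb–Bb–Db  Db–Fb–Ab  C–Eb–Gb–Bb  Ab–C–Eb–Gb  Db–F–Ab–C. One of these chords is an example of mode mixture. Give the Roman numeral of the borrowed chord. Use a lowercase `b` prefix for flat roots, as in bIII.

i

The diatonic triads in Db major are Db, Ebm, Fm, Gb, Ab, Bbm, Cdim. Of the given chords, Db–F–Ab = Db, Eb–Gb–Bb–Db = Ebm7, C–Eb–Gb–Bb = Cm7b5, Ab–C–Eb–Gb = Ab7 and Db–F–Ab–C = Dbmaj7 are diatonic. Db–Fb–Ab doesn't fit — on degree 1 Db major would have Db (I). Dbm is the degree-1 chord of Db minor, so it is the borrowed i.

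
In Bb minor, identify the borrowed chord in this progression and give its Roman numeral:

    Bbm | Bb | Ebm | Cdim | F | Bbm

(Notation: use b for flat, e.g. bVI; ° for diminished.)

I

Bb minor has the diatonic set Bbm, Cdim, Db, Ebm, F, Gb, Ab (with V from harmonic minor). Bbm, Ebm, Cdim and F all belong to that set. Bb (Bb–D–F) doesn't fit — on degree 1 Bb minor would have Bbm (i). Bb is the degree-1 chord of Bb major, so it is the borrowed I.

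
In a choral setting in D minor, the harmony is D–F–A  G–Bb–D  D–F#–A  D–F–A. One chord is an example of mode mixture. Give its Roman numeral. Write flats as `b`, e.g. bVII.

In D minor (with V from harmonic minor) the diatonic chords are Dm, Edim, F, Gm, A, Bb, C. Of the given chords, D–F–A = Dm and G–Bb–D = Gm are diatonic. D–F#–A is not: scale degree 1 in D minor carries Dm (i). In D major the chord on that degree is D, so here it functions as I, borrowed from the parallel major.

I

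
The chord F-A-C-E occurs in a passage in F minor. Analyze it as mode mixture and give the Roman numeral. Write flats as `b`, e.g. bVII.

Imaj7

The root F is the diatonic 1st degree of F minor; the borrowing shows in the chord quality. Diatonically F minor has Fm (i) on that degree; F–A–C–E is instead the major-seventh chord native to F major, so it takes the label Imaj7.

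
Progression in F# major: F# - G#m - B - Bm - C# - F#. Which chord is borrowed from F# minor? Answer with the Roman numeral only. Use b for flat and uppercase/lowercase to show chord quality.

iv

F# major has the diatonic set F#, G#m, A#m, B, C#, D#m, E#dim. F#, G#m, B and C# all belong to that set. Bm (B–D–F#) doesn't fit — on degree 4 F# major would have B (IV). Bm is the degree-4 chord of F# minor, so it is the borrowed iv.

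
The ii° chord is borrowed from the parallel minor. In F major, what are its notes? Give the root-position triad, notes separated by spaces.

ii° is built on scale degree 2, which is G in both F major and its parallel. Stacking thirds in F minor on G gives G–Bb–Db.

G Bb Db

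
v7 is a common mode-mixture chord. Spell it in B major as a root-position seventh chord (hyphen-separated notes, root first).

The root, F#, is scale degree 5 — the same note in B major and B minor; only the chord quality changes. In B minor the chord on F# is F#–A–C#–E.

F#-A-C#-E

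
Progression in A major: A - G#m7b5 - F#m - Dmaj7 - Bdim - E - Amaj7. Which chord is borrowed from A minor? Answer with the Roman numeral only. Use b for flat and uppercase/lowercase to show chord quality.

ii°

In A major the diatonic chords are A, Bm, C#m, D, E, F#m, G#dim. A, G#m7b5, F#m, Dmaj7, E and Amaj7 all belong to that set. Bdim (B–D–F) is not: scale degree 2 in A major carries Bm (ii). In A minor the chord on that degree is Bdim, so here it functions as ii°, borrowed from the parallel minor.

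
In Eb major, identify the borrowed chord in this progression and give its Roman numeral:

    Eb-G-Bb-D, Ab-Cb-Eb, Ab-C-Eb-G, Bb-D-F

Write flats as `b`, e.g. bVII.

iv

The diatonic triads in Eb major are Eb, Fm, Gm, Ab, Bb, Cm, Ddim. Eb–G–Bb–D = Ebmaj7, Ab–C–Eb–G = Abmaj7 and Bb–D–F = Bb all belong to that set. But Ab–Cb–Eb is foreign: the diatonic IV on degree 4 is Ab, whereas Abm comes from Eb minor. It is labeled iv.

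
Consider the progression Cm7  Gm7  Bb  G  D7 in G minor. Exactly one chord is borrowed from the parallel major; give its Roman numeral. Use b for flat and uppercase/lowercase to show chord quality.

I

The diatonic triads in G minor (with V from harmonic minor) are Gm, Adim, Bb, Cm, D, Eb, F. Of the given chords, Cm7, Gm7, Bb and D7 are diatonic. But G (G–B–D) is foreign: the diatonic i on degree 1 is Gm, whereas G comes from G major. It is labeled I.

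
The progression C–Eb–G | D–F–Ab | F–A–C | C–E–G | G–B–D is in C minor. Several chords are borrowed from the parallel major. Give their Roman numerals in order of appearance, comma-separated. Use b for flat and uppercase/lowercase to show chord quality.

IV, I

In C minor (with V from harmonic minor) the diatonic chords are Cm, Ddim, Eb, Fm, G, Ab, Bb. C–Eb–G = Cm, D–F–Ab = Ddim and G–B–D = G all belong to that set. But F–A–C is foreign: the diatonic iv on degree 4 is Fm, whereas F comes from C major. It is labeled IV. C–E–G is not: scale degree 1 in C minor carries Cm (i). In C major the chord on that degree is C, so here it functions as I, borrowed from the parallel major.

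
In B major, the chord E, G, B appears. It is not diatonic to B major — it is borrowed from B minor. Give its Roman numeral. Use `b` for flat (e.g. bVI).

The root E is the diatonic 4th degree of B major; the borrowing shows in the chord quality. The diatonic chord on degree 4 would be E (IV), but E–G–B is the minor chord from B minor. As a borrowed chord it is labeled iv.

iv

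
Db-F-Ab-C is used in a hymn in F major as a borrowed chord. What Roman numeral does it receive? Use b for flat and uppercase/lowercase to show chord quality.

The root Db is the lowered 6th scale degree — diatonically F major has D there. Db–F–Ab–C is a major-seventh chord — the form found in F minor, not the diatonic vi (Dm). Borrowed into F major it is written bVImaj7.

bVImaj7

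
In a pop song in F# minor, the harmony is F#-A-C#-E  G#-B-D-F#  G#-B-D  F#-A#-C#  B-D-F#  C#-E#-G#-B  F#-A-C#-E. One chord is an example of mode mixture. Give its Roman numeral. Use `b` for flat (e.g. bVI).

F# minor has the diatonic set F#m, G#dim, A, Bm, C#, D, E (with V from harmonic minor). F#–A–C#–E = F#m7, G#–B–D–F# = G#m7b5, G#–B–D = G#dim, B–D–F# = Bm and C#–E#–G#–B = C#7 are all diatonic. F#–A#–C# doesn't fit — on degree 1 F# minor would have F#m (i). F# is the degree-1 chord of F# major, so it is the borrowed I.

I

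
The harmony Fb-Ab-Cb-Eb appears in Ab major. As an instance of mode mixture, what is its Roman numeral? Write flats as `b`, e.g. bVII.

In Ab major scale degree 6 is F; Fb is its lowered form, from Ab minor. Diatonically Ab major has Fm (vi) on that degree; Fb–Ab–Cb–Eb is instead the major-seventh chord native to Ab minor, so it takes the label bVImaj7.

bVImaj7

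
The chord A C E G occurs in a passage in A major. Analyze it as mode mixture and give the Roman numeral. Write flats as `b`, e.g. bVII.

i7

A is scale degree 1 in A major. Diatonically A major has A (I) on that degree; A–C–E–G is instead the minor-seventh chord native to A minor, so it takes the label i7.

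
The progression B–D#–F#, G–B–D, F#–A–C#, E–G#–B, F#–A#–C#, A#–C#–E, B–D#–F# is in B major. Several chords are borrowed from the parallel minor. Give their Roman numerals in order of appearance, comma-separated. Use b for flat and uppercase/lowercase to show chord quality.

bVI, v

In B major the diatonic chords are B, C#m, D#m, E, F#, G#m, A#dim. Of the given chords, B–D#–F# = B, E–G#–B = E, F#–A#–C# = F# and A#–C#–E = A#dim are diatonic. G–B–D is not: scale degree 6 in B major carries G#m (vi). In B minor the chord on that degree is G, so here it functions as bVI, borrowed from the parallel minor. F#–A–C# doesn't fit — on degree 5 B major would have F# (V). F#m is the degree-5 chord of B minor, so it is the borrowed v.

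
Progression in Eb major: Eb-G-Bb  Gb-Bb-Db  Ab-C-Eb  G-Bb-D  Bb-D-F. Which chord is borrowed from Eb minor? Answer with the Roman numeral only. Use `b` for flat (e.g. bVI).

bIII

In Eb major the diatonic chords are Eb, Fm, Gm, Ab, Bb, Cm, Ddim. Eb–G–Bb = Eb, Ab–C–Eb = Ab, G–Bb–D = Gm and Bb–D–F = Bb are all diatonic. But Gb–Bb–Db is foreign: the diatonic iii on degree 3 is Gm, whereas Gb comes from Eb minor. It is labeled bIII.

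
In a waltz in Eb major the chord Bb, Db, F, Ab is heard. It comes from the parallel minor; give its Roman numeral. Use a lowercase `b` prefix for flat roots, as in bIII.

The root Bb is the diatonic 5th degree of Eb major; the borrowing shows in the chord quality. The diatonic chord on degree 5 would be Bb (V), but Bb–Db–F–Ab is the minor-seventh chord from Eb minor. As a borrowed chord it is labeled v7.

v7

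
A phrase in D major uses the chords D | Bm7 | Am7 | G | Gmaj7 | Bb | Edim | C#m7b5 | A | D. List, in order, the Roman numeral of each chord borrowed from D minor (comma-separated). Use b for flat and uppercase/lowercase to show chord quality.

v7, bVI, ii°

D major has the diatonic set D, Em, F#m, G, A, Bm, C#dim. D, Bm7, G, Gmaj7, C#m7b5 and A are all diatonic. Am7 (A–C–E–G) doesn't fit — on degree 5 D major would have A (V). Am7 is the degree-5 chord of D minor, so it is the borrowed v7. Bb (Bb–D–F) is not: scale degree 6 in D major carries Bm (vi). In D minor the chord on that degree is Bb, so here it functions as bVI, borrowed from the parallel minor. Edim (E–G–Bb) is not: scale degree 2 in D major carries Em (ii). In D minor the chord on that degree is Edim, so here it functions as ii°, borrowed from the parallel minor.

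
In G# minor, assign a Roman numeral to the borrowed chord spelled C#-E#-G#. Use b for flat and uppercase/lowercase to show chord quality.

IV

C# is scale degree 4 in G# minor. Diatonically G# minor has C#m (iv) on that degree; C#–E#–G# is instead the major chord native to G# major, so it takes the label IV.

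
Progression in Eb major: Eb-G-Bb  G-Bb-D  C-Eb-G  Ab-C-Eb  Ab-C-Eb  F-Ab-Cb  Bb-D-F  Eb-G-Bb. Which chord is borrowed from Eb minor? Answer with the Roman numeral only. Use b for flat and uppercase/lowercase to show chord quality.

The diatonic triads in Eb major are Eb, Fm, Gm, Ab, Bb, Cm, Ddim. Eb–G–Bb = Eb, G–Bb–D = Gm, C–Eb–G = Cm, Ab–C–Eb = Ab and Bb–D–F = Bb are all diatonic. F–Ab–Cb doesn't fit — on degree 2 Eb major would have Fm (ii). Fdim is the degree-2 chord of Eb minor, so it is the borrowed ii°.

ii°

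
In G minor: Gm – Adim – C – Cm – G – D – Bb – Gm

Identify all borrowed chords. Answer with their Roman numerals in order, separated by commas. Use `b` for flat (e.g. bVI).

IV, I

The diatonic triads in G minor (with V from harmonic minor) are Gm, Adim, Bb, Cm, D, Eb, F. Gm, Adim, Cm, D and Bb are all diatonic. C (C–E–G) doesn't fit — on degree 4 G minor would have Cm (iv). C is the degree-4 chord of G major, so it is the borrowed IV. G (G–B–D) is not: scale degree 1 in G minor carries Gm (i). In G major the chord on that degree is G, so here it functions as I, borrowed from the parallel major.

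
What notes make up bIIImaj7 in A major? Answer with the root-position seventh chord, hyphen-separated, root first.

C-E-G-B

The root of bIIImaj7 is the lowered 3rd degree: C# becomes C. In A minor the chord on C is C–E–G–B.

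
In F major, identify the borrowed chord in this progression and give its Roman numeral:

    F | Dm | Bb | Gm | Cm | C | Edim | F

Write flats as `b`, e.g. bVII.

v

F major has the diatonic set F, Gm, Am, Bb, C, Dm, Edim. Of the given chords, F, Dm, Bb, Gm, C and Edim are diatonic. But Cm (C–Eb–G) is foreign: the diatonic V on degree 5 is C, whereas Cm comes from F minor. It is labeled v.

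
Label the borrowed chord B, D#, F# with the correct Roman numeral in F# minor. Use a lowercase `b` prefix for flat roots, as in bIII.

The root B is the diatonic 4th degree of F# minor; the borrowing shows in the chord quality. The diatonic chord on degree 4 would be Bm (iv), but B–D#–F# is the major chord from F# major. As a borrowed chord it is labeled IV.

IV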